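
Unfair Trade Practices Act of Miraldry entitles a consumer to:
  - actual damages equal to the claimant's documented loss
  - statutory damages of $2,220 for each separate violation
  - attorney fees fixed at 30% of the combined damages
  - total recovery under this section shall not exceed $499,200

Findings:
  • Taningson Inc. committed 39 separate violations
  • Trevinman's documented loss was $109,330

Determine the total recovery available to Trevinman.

Statutory damages: 39 × $2,220 = $86,580
Combined damages: $109,330 + $86,580 = $195,910
Attorney fees: 30% of $195,910 = $58,773
Total before cap: $195,910 + $58,773 = $254,683
Cap at $499,200: $254,683 is within the cap, no reduction.

$254,683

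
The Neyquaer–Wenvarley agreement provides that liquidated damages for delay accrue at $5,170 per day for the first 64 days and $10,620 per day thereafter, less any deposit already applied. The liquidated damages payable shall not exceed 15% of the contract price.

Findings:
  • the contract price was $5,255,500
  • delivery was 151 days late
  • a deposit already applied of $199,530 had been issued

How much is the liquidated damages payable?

First 64 days: 64 × $5,170 = $330,880
Remaining days: (151 − 64) × $10,620 = $923,940
Accrued per-day damages: $330,880 + $923,940 = $1,254,820
Less deposit already applied: $1,254,820 − $199,530 = $1,055,290
Cap: 15% of $5,255,500 = $788,325
Cap at $788,325: $1,055,290 exceeds the cap → $788,325

$788,325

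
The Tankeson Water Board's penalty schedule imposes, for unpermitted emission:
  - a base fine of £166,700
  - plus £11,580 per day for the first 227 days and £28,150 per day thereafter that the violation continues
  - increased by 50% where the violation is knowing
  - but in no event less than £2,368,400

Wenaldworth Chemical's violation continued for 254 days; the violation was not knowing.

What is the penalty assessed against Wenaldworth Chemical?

£3,555,410

First 227 days: 227 × £11,580 = £2,628,660
Remaining days: (254 − 227) × £28,150 = £760,050
Per-day component: £2,628,660 + £760,050 = £3,388,710
Base plus per-day: £166,700 + £3,388,710 = £3,555,410
The violation was not knowing: no 50% increase.
Minimum £2,368,400: £3,555,410 meets the minimum, no increase.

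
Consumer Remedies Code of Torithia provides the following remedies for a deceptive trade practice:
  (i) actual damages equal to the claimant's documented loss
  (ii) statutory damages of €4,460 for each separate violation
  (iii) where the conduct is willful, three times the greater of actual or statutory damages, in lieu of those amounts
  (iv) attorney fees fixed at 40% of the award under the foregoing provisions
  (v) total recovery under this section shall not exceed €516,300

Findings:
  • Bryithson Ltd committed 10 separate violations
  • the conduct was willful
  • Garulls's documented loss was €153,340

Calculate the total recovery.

Total recovery: €516,300

Statutory damages: 10 × €4,460 = €44,600
Greater of actual damages (€153,340) or statutory damages (€44,600): €153,340
Trebled: 3 × €153,340 = €460,020
Attorney fees: 40% of €460,020 = €184,008
Total before cap: €460,020 + €184,008 = €644,028
Cap at €516,300: €644,028 exceeds the cap → €516,300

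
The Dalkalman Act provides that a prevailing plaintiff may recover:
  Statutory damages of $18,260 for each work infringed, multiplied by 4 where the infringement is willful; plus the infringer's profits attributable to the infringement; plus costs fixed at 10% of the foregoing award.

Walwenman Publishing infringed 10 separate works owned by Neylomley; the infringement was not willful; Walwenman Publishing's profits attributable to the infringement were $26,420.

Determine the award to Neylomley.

$229,922

Statutory damages: 10 × $18,260 = $182,600
Infringement not willful: no ×4 enhancement.
Combined award: $182,600 + $26,420 = $209,020
Costs: 10% of $209,020 = $20,902
Award plus costs: $209,020 + $20,902 = $229,922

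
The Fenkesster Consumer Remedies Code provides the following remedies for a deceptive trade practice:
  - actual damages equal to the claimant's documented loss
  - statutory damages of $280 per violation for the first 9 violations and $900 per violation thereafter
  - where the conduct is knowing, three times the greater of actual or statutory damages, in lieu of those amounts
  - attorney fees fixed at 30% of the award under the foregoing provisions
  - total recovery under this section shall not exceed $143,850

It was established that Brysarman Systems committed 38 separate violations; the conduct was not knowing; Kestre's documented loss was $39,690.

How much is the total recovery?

$88,803

First 9 violations: 9 × $280 = $2,520
Remaining violations: (38 − 9) × $900 = $26,100
Statutory damages: $2,520 + $26,100 = $28,620
Conduct not knowing: the in-lieu enhancement does not apply.
Actual plus statutory damages: $39,690 + $28,620 = $68,310
Attorney fees: 30% of $68,310 = $20,493
Total before cap: $68,310 + $20,493 = $88,803
Cap at $143,850: $88,803 is within the cap, no reduction.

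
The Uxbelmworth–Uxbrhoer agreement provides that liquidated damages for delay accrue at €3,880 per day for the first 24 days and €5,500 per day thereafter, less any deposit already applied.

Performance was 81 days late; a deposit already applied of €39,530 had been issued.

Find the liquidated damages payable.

First 24 days: 24 × €3,880 = €93,120
Remaining days: (81 − 24) × €5,500 = €313,500
Accrued per-day damages: €93,120 + €313,500 = €406,620
Less deposit already applied: €406,620 − €39,530 = €367,090

€367,090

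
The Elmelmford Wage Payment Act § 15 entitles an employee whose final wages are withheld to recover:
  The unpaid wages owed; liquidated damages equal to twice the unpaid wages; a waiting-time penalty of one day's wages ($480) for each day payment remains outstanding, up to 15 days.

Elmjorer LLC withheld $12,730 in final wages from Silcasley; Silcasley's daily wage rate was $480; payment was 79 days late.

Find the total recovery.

Total award: $45,390

Doubled: 2 × $12,730 = $25,460
Penalty days: min(79, 15) = 15
Waiting-time penalty: 15 × $480 = $7,200
Total award: $12,730 + $25,460 + $7,200 = $45,390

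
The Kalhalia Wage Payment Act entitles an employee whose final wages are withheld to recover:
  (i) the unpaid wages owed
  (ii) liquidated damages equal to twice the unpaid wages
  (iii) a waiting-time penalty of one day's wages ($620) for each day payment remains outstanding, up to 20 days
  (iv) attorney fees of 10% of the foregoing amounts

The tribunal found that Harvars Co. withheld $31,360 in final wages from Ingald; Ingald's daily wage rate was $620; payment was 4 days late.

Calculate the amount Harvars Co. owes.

$106,216

Doubled: 2 × $31,360 = $62,720
Penalty days: min(4, 20) = 4
Waiting-time penalty: 4 × $620 = $2,480
Subtotal: $31,360 + $62,720 + $2,480 = $96,560
Attorney fees: 10% of $96,560 = $9,656
Total award: $96,560 + $9,656 = $106,216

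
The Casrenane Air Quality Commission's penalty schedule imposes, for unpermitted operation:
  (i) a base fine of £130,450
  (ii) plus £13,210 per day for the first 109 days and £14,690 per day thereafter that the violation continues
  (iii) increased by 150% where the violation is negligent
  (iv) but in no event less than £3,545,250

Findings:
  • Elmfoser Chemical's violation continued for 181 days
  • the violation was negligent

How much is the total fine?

First 109 days: 109 × £13,210 = £1,439,890
Remaining days: (181 − 109) × £14,690 = £1,057,680
Per-day component: £1,439,890 + £1,057,680 = £2,497,570
Base plus per-day: £130,450 + £2,497,570 = £2,628,020
Enhancement: 150% of £2,628,020 = £3,942,030
Enhanced fine: £2,628,020 + £3,942,030 = £6,570,050
Minimum £3,545,250: £6,570,050 meets the minimum, no increase.

£6,570,050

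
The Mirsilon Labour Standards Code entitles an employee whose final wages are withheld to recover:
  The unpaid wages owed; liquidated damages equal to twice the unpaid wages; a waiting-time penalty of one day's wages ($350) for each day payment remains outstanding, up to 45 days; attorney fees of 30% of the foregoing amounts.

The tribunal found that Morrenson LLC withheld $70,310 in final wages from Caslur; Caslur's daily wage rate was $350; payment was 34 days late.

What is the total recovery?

$289,679

Doubled: 2 × $70,310 = $140,620
Penalty days: min(34, 45) = 34
Waiting-time penalty: 34 × $350 = $11,900
Subtotal: $70,310 + $140,620 + $11,900 = $222,830
Attorney fees: 30% of $222,830 = $66,849
Total award: $222,830 + $66,849 = $289,679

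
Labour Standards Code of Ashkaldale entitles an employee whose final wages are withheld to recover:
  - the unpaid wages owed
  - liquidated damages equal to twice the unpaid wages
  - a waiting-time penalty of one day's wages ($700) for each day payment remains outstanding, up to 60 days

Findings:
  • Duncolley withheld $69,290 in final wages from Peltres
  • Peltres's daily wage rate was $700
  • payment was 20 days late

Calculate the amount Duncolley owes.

Doubled: 2 × $69,290 = $138,580
Penalty days: min(20, 60) = 20
Waiting-time penalty: 20 × $700 = $14,000
Total award: $69,290 + $138,580 + $14,000 = $221,870

$221,870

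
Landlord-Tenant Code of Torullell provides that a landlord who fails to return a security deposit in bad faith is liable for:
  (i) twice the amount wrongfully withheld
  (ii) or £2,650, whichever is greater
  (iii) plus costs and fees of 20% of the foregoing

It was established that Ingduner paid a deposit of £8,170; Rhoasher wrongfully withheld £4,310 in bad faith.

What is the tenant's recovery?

Doubled: 2 × £4,310 = £8,620
Minimum £2,650: £8,620 meets the minimum, no increase.
Costs and fees: 20% of £8,620 = £1,724
Total recovery: £8,620 + £1,724 = £10,344

£10,344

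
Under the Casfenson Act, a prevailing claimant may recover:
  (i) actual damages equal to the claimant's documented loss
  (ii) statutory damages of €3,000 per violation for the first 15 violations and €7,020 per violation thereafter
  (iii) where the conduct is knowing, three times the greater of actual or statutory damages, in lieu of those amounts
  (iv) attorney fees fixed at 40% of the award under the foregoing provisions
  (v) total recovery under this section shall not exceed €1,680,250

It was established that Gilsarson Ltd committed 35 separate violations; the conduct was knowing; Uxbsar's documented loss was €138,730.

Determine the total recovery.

€778,680

First 15 violations: 15 × €3,000 = €45,000
Remaining violations: (35 − 15) × €7,020 = €140,400
Statutory damages: €45,000 + €140,400 = €185,400
Greater of actual damages (€138,730) or statutory damages (€185,400): €185,400
Trebled: 3 × €185,400 = €556,200
Attorney fees: 40% of €556,200 = €222,480
Total before cap: €556,200 + €222,480 = €778,680
Cap at €1,680,250: €778,680 is within the cap, no reduction.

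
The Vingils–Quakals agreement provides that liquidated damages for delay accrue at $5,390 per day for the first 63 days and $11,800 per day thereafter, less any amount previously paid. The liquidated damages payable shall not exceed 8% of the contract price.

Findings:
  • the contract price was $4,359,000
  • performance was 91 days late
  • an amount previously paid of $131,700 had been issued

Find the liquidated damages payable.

$348,720

First 63 days: 63 × $5,390 = $339,570
Remaining days: (91 − 63) × $11,800 = $330,400
Accrued per-day damages: $339,570 + $330,400 = $669,970
Less amount previously paid: $669,970 − $131,700 = $538,270
Cap: 8% of $4,359,000 = $348,720
Cap at $348,720: $538,270 exceeds the cap → $348,720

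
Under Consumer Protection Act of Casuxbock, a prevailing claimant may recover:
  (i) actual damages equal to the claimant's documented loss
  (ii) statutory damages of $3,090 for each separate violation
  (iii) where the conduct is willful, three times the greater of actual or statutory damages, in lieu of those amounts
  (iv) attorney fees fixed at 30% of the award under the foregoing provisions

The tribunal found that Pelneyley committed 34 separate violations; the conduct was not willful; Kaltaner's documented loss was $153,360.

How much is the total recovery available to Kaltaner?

Statutory damages: 34 × $3,090 = $105,060
Conduct not willful: the in-lieu enhancement does not apply.
Actual plus statutory damages: $153,360 + $105,060 = $258,420
Attorney fees: 30% of $258,420 = $77,526
Total recovery: $258,420 + $77,526 = $335,946

$335,946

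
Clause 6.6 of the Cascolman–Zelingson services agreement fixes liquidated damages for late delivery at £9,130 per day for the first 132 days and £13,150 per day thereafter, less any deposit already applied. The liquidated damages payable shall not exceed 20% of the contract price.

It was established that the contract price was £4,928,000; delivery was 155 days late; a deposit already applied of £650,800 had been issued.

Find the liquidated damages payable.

Liquidated damages: £856,810

First 132 days: 132 × £9,130 = £1,205,160
Remaining days: (155 − 132) × £13,150 = £302,450
Accrued per-day damages: £1,205,160 + £302,450 = £1,507,610
Less deposit already applied: £1,507,610 − £650,800 = £856,810
Cap: 20% of £4,928,000 = £985,600
Cap at £985,600: £856,810 is within the cap, no reduction.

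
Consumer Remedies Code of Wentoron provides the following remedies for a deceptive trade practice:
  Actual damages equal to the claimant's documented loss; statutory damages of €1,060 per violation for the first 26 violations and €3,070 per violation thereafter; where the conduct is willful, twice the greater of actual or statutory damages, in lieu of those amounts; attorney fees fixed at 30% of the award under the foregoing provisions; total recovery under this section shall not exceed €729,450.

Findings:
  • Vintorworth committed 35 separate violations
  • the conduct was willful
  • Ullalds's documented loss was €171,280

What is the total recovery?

First 26 violations: 26 × €1,060 = €27,560
Remaining violations: (35 − 26) × €3,070 = €27,630
Statutory damages: €27,560 + €27,630 = €55,190
Greater of actual damages (€171,280) or statutory damages (€55,190): €171,280
Doubled: 2 × €171,280 = €342,560
Attorney fees: 30% of €342,560 = €102,768
Total before cap: €342,560 + €102,768 = €445,328
Cap at €729,450: €445,328 is within the cap, no reduction.

€445,328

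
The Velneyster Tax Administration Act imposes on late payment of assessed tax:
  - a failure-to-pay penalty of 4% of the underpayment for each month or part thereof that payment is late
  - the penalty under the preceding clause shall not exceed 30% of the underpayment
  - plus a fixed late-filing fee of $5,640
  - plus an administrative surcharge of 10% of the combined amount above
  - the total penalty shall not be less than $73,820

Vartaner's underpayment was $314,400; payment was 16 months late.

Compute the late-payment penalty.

$109,956

Accrued rate: 4% × 16 = 64%, capped at 30% → 30%
Failure-to-pay penalty: 30% of $314,400 = $94,320
Penalty before surcharge: $94,320 + $5,640 = $99,960
Administrative surcharge: 10% of $99,960 = $9,996
Total penalty: $99,960 + $9,996 = $109,956
Minimum $73,820: $109,956 meets the minimum, no increase.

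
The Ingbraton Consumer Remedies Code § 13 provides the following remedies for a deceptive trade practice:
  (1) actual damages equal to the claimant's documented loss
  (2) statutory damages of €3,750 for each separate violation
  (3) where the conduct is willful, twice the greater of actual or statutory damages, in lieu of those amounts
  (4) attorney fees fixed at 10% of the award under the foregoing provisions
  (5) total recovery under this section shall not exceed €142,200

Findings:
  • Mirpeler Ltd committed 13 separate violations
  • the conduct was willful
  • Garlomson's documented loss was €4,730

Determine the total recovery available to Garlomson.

Total recovery: €107,250

Statutory damages: 13 × €3,750 = €48,750
Greater of actual damages (€4,730) or statutory damages (€48,750): €48,750
Doubled: 2 × €48,750 = €97,500
Attorney fees: 10% of €97,500 = €9,750
Total before cap: €97,500 + €9,750 = €107,250
Cap at €142,200: €107,250 is within the cap, no reduction.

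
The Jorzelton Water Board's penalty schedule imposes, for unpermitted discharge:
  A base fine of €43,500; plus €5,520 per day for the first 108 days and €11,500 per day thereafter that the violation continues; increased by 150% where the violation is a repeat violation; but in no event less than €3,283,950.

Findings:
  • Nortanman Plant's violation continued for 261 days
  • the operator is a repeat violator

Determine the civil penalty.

First 108 days: 108 × €5,520 = €596,160
Remaining days: (261 − 108) × €11,500 = €1,759,500
Per-day component: €596,160 + €1,759,500 = €2,355,660
Base plus per-day: €43,500 + €2,355,660 = €2,399,160
Enhancement: 150% of €2,399,160 = €3,598,740
Enhanced fine: €2,399,160 + €3,598,740 = €5,997,900
Minimum €3,283,950: €5,997,900 meets the minimum, no increase.

€5,997,900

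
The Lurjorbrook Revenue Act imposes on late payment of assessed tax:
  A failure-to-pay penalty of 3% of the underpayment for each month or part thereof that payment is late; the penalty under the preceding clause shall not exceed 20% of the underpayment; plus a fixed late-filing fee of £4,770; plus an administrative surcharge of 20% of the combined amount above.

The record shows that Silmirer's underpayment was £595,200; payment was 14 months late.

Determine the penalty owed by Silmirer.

Accrued rate: 3% × 14 = 42%, capped at 20% → 20%
Failure-to-pay penalty: 20% of £595,200 = £119,040
Penalty before surcharge: £119,040 + £4,770 = £123,810
Administrative surcharge: 20% of £123,810 = £24,762
Total penalty: £123,810 + £24,762 = £148,572

£148,572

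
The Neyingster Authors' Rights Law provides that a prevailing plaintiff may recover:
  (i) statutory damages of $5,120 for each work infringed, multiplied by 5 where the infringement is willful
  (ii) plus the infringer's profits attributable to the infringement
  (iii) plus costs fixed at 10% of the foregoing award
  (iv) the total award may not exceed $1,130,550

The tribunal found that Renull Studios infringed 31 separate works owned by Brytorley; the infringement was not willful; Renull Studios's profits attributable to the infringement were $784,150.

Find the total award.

$1,037,157

Statutory damages: 31 × $5,120 = $158,720
Infringement not willful: no ×5 enhancement.
Combined award: $158,720 + $784,150 = $942,870
Costs: 10% of $942,870 = $94,287
Award plus costs: $942,870 + $94,287 = $1,037,157
Cap at $1,130,550: $1,037,157 is within the cap, no reduction.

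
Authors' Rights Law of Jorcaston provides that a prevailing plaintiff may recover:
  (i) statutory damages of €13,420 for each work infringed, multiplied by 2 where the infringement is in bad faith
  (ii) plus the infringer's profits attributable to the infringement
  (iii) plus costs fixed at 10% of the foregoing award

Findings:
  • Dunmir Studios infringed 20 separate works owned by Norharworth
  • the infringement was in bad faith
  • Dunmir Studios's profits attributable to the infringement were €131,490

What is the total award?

€735,119

Statutory damages: 20 × €13,420 = €268,400
Doubled: 2 × €268,400 = €536,800
Combined award: €536,800 + €131,490 = €668,290
Costs: 10% of €668,290 = €66,829
Award plus costs: €668,290 + €66,829 = €735,119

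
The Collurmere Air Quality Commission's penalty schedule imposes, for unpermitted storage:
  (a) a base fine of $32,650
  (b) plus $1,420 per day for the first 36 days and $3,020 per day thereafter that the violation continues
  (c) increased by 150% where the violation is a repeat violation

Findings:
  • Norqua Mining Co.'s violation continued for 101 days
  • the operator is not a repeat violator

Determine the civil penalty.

$280,070

First 36 days: 36 × $1,420 = $51,120
Remaining days: (101 − 36) × $3,020 = $196,300
Per-day component: $51,120 + $196,300 = $247,420
Base plus per-day: $32,650 + $247,420 = $280,070
The operator is not a repeat violator: no 150% increase.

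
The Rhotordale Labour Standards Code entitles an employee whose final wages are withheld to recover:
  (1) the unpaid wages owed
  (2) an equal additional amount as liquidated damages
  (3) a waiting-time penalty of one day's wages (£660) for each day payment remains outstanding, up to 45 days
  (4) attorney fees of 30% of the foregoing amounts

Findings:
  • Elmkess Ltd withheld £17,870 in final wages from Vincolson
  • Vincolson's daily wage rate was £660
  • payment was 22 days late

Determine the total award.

£65,338

Liquidated damages (equal amount): £17,870
Penalty days: min(22, 45) = 22
Waiting-time penalty: 22 × £660 = £14,520
Subtotal: £17,870 + £17,870 + £14,520 = £50,260
Attorney fees: 30% of £50,260 = £15,078
Total award: £50,260 + £15,078 = £65,338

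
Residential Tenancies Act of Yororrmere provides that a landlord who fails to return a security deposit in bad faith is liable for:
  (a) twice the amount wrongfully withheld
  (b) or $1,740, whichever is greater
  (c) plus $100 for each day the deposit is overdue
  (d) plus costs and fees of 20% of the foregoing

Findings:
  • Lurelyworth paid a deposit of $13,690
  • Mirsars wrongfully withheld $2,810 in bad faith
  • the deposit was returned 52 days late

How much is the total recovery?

Doubled: 2 × $2,810 = $5,620
Minimum $1,740: $5,620 meets the minimum, no increase.
Late-return penalty: 52 × $100 = $5,200
Damages plus late penalty: $5,620 + $5,200 = $10,820
Costs and fees: 20% of $10,820 = $2,164
Total recovery: $10,820 + $2,164 = $12,984

$12,984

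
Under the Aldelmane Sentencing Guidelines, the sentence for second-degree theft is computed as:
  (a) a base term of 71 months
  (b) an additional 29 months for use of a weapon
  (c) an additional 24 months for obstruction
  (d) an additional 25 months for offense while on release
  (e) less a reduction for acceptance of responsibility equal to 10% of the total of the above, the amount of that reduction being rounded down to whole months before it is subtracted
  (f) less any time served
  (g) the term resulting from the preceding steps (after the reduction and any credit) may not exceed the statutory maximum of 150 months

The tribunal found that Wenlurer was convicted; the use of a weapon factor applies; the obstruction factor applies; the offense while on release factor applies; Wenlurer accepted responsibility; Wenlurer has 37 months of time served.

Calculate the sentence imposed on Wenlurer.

Use of a weapon enhancement: +29 months
Obstruction enhancement: +24 months
Offense while on release enhancement: +25 months
Adjusted term: 71 months + 29 months + 24 months + 25 months = 149 months
Acceptance of responsibility reduction: 10% of 149 months = 14 months (rounded down)
After reduction: 149 − 14 = 135 months
Less time served: 135 months − 37 months = 98 months
Cap at 150 months: 98 months is within the cap, no reduction.

98 months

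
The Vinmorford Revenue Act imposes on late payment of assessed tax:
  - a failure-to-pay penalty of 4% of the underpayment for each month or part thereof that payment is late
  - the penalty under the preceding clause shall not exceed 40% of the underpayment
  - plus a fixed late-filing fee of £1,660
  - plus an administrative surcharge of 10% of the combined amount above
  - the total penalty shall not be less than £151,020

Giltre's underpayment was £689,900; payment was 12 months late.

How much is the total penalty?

Accrued rate: 4% × 12 = 48%, capped at 40% → 40%
Failure-to-pay penalty: 40% of £689,900 = £275,960
Penalty before surcharge: £275,960 + £1,660 = £277,620
Administrative surcharge: 10% of £277,620 = £27,762
Total penalty: £277,620 + £27,762 = £305,382
Minimum £151,020: £305,382 meets the minimum, no increase.

Penalty: £305,382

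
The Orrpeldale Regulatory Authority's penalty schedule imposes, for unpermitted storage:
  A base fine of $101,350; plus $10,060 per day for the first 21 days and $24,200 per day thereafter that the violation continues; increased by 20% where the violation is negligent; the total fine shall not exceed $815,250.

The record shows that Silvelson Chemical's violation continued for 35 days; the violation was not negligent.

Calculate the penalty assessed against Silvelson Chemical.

$651,410

First 21 days: 21 × $10,060 = $211,260
Remaining days: (35 − 21) × $24,200 = $338,800
Per-day component: $211,260 + $338,800 = $550,060
Base plus per-day: $101,350 + $550,060 = $651,410
The violation was not negligent: no 20% increase.
Cap at $815,250: $651,410 is within the cap, no reduction.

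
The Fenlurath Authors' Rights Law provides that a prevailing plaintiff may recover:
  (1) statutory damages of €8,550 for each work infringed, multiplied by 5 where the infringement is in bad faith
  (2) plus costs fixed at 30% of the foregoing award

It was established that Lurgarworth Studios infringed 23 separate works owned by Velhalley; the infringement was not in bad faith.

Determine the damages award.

€255,645

Statutory damages: 23 × €8,550 = €196,650
Infringement not in bad faith: no ×5 enhancement.
Costs: 30% of €196,650 = €58,995
Award plus costs: €196,650 + €58,995 = €255,645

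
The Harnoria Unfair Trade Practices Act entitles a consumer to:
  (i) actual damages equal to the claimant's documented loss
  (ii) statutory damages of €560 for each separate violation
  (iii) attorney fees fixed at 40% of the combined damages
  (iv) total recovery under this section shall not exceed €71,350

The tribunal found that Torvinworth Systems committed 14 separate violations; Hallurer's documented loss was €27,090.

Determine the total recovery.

€48,902

Statutory damages: 14 × €560 = €7,840
Combined damages: €27,090 + €7,840 = €34,930
Attorney fees: 40% of €34,930 = €13,972
Total before cap: €34,930 + €13,972 = €48,902
Cap at €71,350: €48,902 is within the cap, no reduction.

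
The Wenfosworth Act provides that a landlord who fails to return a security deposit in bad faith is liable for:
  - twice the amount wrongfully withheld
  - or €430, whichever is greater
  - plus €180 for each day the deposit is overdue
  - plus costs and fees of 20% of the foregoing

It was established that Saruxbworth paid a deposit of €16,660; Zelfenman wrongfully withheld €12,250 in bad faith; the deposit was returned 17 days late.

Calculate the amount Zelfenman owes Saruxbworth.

Doubled: 2 × €12,250 = €24,500
Minimum €430: €24,500 meets the minimum, no increase.
Late-return penalty: 17 × €180 = €3,060
Damages plus late penalty: €24,500 + €3,060 = €27,560
Costs and fees: 20% of €27,560 = €5,512
Total recovery: €27,560 + €5,512 = €33,072

€33,072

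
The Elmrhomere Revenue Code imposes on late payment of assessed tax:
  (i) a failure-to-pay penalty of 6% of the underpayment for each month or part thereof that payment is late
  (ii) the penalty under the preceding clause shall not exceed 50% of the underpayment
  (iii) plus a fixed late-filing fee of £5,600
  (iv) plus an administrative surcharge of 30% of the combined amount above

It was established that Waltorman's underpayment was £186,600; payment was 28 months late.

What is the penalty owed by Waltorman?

Accrued rate: 6% × 28 = 168%, capped at 50% → 50%
Failure-to-pay penalty: 50% of £186,600 = £93,300
Penalty before surcharge: £93,300 + £5,600 = £98,900
Administrative surcharge: 30% of £98,900 = £29,670
Total penalty: £98,900 + £29,670 = £128,570

£128,570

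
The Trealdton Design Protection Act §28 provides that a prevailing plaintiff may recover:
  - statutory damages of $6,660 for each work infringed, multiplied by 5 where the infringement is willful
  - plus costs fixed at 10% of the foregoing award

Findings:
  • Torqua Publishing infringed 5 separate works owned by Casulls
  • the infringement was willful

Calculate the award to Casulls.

$183,150

Statutory damages: 5 × $6,660 = $33,300
Multiplied by 5: 5 × $33,300 = $166,500
Costs: 10% of $166,500 = $16,650
Award plus costs: $166,500 + $16,650 = $183,150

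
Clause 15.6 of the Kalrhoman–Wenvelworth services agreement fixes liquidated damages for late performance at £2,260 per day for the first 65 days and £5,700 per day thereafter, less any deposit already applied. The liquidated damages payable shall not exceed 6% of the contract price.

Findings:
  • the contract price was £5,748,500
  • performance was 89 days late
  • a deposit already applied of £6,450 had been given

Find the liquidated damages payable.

£277,250

First 65 days: 65 × £2,260 = £146,900
Remaining days: (89 − 65) × £5,700 = £136,800
Accrued per-day damages: £146,900 + £136,800 = £283,700
Less deposit already applied: £283,700 − £6,450 = £277,250
Cap: 6% of £5,748,500 = £344,910
Cap at £344,910: £277,250 is within the cap, no reduction.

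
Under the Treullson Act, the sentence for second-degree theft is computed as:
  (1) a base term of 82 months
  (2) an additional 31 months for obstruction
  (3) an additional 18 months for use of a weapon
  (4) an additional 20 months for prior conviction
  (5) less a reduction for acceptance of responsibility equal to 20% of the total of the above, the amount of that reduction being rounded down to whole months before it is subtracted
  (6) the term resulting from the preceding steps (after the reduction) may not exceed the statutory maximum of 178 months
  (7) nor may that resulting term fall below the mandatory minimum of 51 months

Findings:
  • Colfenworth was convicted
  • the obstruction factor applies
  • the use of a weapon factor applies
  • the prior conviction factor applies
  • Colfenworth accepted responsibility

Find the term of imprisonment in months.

Obstruction enhancement: +31 months
Use of a weapon enhancement: +18 months
Prior conviction enhancement: +20 months
Adjusted term: 82 months + 31 months + 18 months + 20 months = 151 months
Acceptance of responsibility reduction: 20% of 151 months = 30 months (rounded down)
After reduction: 151 − 30 = 121 months
Cap at 178 months: 121 months is within the cap, no reduction.
Minimum 51 months: 121 months meets the minimum, no increase.

121 months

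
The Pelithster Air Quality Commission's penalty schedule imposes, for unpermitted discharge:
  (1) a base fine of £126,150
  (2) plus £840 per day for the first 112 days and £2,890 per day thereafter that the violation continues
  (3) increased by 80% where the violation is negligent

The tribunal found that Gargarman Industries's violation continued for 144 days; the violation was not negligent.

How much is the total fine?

£312,710

First 112 days: 112 × £840 = £94,080
Remaining days: (144 − 112) × £2,890 = £92,480
Per-day component: £94,080 + £92,480 = £186,560
Base plus per-day: £126,150 + £186,560 = £312,710
The violation was not negligent: no 80% increase.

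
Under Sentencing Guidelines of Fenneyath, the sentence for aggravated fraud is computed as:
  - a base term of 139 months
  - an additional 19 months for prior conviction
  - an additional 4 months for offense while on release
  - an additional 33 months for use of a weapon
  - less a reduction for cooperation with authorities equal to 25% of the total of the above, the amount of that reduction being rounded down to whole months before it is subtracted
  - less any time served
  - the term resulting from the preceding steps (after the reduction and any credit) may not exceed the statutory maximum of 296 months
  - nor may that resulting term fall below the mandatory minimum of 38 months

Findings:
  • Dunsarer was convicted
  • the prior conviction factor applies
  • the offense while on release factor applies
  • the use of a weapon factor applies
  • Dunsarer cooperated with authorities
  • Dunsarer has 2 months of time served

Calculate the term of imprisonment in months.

145 months

Prior conviction enhancement: +19 months
Offense while on release enhancement: +4 months
Use of a weapon enhancement: +33 months
Adjusted term: 139 months + 19 months + 4 months + 33 months = 195 months
Cooperation with authorities reduction: 25% of 195 months = 48 months (rounded down)
After reduction: 195 − 48 = 147 months
Less time served: 147 months − 2 months = 145 months
Cap at 296 months: 145 months is within the cap, no reduction.
Minimum 38 months: 145 months meets the minimum, no increase.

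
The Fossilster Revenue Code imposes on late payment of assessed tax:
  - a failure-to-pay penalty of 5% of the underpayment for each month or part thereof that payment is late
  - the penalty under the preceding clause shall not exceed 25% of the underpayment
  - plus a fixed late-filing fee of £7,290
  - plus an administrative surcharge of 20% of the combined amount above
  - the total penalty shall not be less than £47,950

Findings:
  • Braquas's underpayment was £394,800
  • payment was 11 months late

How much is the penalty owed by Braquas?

Accrued rate: 5% × 11 = 55%, capped at 25% → 25%
Failure-to-pay penalty: 25% of £394,800 = £98,700
Penalty before surcharge: £98,700 + £7,290 = £105,990
Administrative surcharge: 20% of £105,990 = £21,198
Total penalty: £105,990 + £21,198 = £127,188
Minimum £47,950: £127,188 meets the minimum, no increase.

£127,188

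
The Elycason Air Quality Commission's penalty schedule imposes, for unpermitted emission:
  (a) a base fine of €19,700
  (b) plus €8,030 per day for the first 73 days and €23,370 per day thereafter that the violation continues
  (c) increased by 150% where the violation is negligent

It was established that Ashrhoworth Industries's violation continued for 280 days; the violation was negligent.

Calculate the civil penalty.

€13,608,700

First 73 days: 73 × €8,030 = €586,190
Remaining days: (280 − 73) × €23,370 = €4,837,590
Per-day component: €586,190 + €4,837,590 = €5,423,780
Base plus per-day: €19,700 + €5,423,780 = €5,443,480
Enhancement: 150% of €5,443,480 = €8,165,220
Enhanced fine: €5,443,480 + €8,165,220 = €13,608,700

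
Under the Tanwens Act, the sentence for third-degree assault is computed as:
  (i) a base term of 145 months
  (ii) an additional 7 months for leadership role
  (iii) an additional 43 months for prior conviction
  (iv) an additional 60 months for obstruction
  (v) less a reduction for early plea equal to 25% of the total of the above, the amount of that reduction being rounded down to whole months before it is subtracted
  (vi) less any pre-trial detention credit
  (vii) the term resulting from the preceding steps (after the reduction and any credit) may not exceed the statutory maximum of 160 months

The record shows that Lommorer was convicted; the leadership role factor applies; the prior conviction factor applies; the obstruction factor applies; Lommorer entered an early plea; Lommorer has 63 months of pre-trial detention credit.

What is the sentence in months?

129 months

Leadership role enhancement: +7 months
Prior conviction enhancement: +43 months
Obstruction enhancement: +60 months
Adjusted term: 145 months + 7 months + 43 months + 60 months = 255 months
Early plea reduction: 25% of 255 months = 63 months (rounded down)
After reduction: 255 − 63 = 192 months
Less pre-trial detention credit: 192 months − 63 months = 129 months
Cap at 160 months: 129 months is within the cap, no reduction.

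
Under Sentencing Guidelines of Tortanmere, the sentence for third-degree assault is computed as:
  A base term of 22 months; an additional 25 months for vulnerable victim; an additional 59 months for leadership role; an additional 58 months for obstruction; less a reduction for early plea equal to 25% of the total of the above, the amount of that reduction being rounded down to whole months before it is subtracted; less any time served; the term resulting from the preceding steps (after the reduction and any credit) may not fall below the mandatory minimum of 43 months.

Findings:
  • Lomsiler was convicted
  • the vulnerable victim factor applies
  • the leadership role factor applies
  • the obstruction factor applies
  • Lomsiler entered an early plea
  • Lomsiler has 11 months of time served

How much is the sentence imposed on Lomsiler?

Vulnerable victim enhancement: +25 months
Leadership role enhancement: +59 months
Obstruction enhancement: +58 months
Adjusted term: 22 months + 25 months + 59 months + 58 months = 164 months
Early plea reduction: 25% of 164 months = 41 months (rounded down)
After reduction: 164 − 41 = 123 months
Less time served: 123 months − 11 months = 112 months
Minimum 43 months: 112 months meets the minimum, no increase.

112 months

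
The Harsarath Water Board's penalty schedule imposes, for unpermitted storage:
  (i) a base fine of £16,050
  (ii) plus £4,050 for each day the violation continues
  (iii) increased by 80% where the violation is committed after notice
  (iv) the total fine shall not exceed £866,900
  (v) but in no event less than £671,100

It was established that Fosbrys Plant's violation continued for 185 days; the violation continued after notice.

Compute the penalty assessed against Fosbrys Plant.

£866,900

Per-day component: 185 × £4,050 = £749,250
Base plus per-day: £16,050 + £749,250 = £765,300
Enhancement: 80% of £765,300 = £612,240
Enhanced fine: £765,300 + £612,240 = £1,377,540
Cap at £866,900: £1,377,540 exceeds the cap → £866,900
Minimum £671,100: £866,900 meets the minimum, no increase.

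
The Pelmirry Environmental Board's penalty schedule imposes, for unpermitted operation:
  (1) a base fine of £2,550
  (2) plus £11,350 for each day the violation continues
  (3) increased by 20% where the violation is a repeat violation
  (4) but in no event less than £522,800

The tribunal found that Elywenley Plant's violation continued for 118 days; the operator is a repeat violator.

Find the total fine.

Per-day component: 118 × £11,350 = £1,339,300
Base plus per-day: £2,550 + £1,339,300 = £1,341,850
Enhancement: 20% of £1,341,850 = £268,370
Enhanced fine: £1,341,850 + £268,370 = £1,610,220
Minimum £522,800: £1,610,220 meets the minimum, no increase.

£1,610,220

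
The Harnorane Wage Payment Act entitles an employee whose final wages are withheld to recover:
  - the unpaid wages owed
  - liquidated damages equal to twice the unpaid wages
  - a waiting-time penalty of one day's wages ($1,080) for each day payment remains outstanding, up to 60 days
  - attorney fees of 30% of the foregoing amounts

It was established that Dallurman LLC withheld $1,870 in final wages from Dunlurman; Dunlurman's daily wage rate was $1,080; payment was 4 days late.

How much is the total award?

Total award: $12,909

Doubled: 2 × $1,870 = $3,740
Penalty days: min(4, 60) = 4
Waiting-time penalty: 4 × $1,080 = $4,320
Subtotal: $1,870 + $3,740 + $4,320 = $9,930
Attorney fees: 30% of $9,930 = $2,979
Total award: $9,930 + $2,979 = $12,909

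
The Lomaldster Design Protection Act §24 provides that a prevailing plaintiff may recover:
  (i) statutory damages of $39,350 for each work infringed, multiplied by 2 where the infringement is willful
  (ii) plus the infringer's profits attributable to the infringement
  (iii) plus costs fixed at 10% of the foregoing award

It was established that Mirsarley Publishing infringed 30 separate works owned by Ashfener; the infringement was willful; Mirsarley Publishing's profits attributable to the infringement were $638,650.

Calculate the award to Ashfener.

Statutory damages: 30 × $39,350 = $1,180,500
Doubled: 2 × $1,180,500 = $2,361,000
Combined award: $2,361,000 + $638,650 = $2,999,650
Costs: 10% of $2,999,650 = $299,965
Award plus costs: $2,999,650 + $299,965 = $3,299,615

$3,299,615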